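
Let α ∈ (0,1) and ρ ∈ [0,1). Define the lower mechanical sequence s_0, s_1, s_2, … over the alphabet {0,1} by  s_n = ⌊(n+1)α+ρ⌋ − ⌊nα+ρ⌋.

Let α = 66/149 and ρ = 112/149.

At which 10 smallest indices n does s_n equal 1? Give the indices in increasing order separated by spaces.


0 2 5 7 9 11 14 16 18 20

n=0: ⌊178/149⌋−⌊112/149⌋ = 1−0 = 1  ← one
n=1: ⌊244/149⌋−⌊178/149⌋ = 1−1 = 0
n=2: ⌊310/149⌋−⌊244/149⌋ = 2−1 = 1  ← one
n=3: ⌊376/149⌋−⌊310/149⌋ = 2−2 = 0
n=4: ⌊442/149⌋−⌊376/149⌋ = 2−2 = 0
n=5: ⌊508/149⌋−⌊442/149⌋ = 3−2 = 1  ← one
n=6: ⌊574/149⌋−⌊508/149⌋ = 3−3 = 0
n=7: ⌊640/149⌋−⌊574/149⌋ = 4−3 = 1  ← one
n=8: ⌊706/149⌋−⌊640/149⌋ = 4−4 = 0
n=9: ⌊772/149⌋−⌊706/149⌋ = 5−4 = 1  ← one
n=10: ⌊838/149⌋−⌊772/149⌋ = 5−5 = 0
n=11: ⌊904/149⌋−⌊838/149⌋ = 6−5 = 1  ← one
n=12: ⌊970/149⌋−⌊904/149⌋ = 6−6 = 0
n=13: ⌊1036/149⌋−⌊970/149⌋ = 6−6 = 0
n=14: ⌊1102/149⌋−⌊1036/149⌋ = 7−6 = 1  ← one
n=15: ⌊1168/149⌋−⌊1102/149⌋ = 7−7 = 0
n=16: ⌊1234/149⌋−⌊1168/149⌋ = 8−7 = 1  ← one
n=17: ⌊1300/149⌋−⌊1234/149⌋ = 8−8 = 0
n=18: ⌊1366/149⌋−⌊1300/149⌋ = 9−8 = 1  ← one
n=19: ⌊1432/149⌋−⌊1366/149⌋ = 9−9 = 0
n=20: ⌊1498/149⌋−⌊1432/149⌋ = 10−9 = 1  ← one
positions of the first 10 ones: 0 2 5 7 9 11 14 16 18 20


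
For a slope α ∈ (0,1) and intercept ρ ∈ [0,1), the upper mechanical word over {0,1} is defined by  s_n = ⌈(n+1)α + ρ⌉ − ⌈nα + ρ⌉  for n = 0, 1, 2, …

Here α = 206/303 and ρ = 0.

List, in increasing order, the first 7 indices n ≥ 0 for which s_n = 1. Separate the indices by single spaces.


0 1 2 4 5 7 8

n=0: ⌈206/303⌉−⌈0/303⌉ = 1−0 = 1  ← one
n=1: ⌈412/303⌉−⌈206/303⌉ = 2−1 = 1  ← one
n=2: ⌈618/303⌉−⌈412/303⌉ = 3−2 = 1  ← one
n=3: ⌈824/303⌉−⌈618/303⌉ = 3−3 = 0
n=4: ⌈1030/303⌉−⌈824/303⌉ = 4−3 = 1  ← one
n=5: ⌈1236/303⌉−⌈1030/303⌉ = 5−4 = 1  ← one
n=6: ⌈1442/303⌉−⌈1236/303⌉ = 5−5 = 0
n=7: ⌈1648/303⌉−⌈1442/303⌉ = 6−5 = 1  ← one
n=8: ⌈1854/303⌉−⌈1648/303⌉ = 7−6 = 1  ← one
positions of the first 7 ones: 0 1 2 4 5 7 8


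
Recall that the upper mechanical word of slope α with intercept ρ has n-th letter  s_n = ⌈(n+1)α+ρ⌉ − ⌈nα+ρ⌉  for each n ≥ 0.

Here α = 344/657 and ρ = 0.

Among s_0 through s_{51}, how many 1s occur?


28

#1s = Σ_{n=0}^{51} s_n = Σ_{n=0}^{51} (⌈(n+1)α+ρ⌉ − ⌈nα+ρ⌉)
the sum telescopes: every ⌈nα+ρ⌉ with 0 < n < 52 appears once with + and once with −, leaving ⌈52α+ρ⌉ − ⌈0·α+ρ⌉
52α + ρ = (52·344) / 657 = 17888/657
ρ = 0/657
⌈17888/657⌉ = 28,  ⌈0/657⌉ = 0
#1s = 28 − 0 = 28


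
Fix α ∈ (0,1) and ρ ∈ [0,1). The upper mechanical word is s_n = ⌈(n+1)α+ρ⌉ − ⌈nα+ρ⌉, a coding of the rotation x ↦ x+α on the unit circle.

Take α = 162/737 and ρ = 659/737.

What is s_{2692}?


0

(n+1)α + ρ = (2693·162 + 659) / 737 = 436925/737
nα + ρ     = (2692·162 + 659) / 737 = 436763/737
⌈436925/737⌉ = 593,  ⌈436763/737⌉ = 593
s_{2692} = 593 − 593 = 0


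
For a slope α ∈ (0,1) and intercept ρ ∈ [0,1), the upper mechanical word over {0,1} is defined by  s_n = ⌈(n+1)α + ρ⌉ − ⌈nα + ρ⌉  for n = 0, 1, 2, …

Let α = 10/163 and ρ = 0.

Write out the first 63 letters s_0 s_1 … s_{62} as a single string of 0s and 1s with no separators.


n=0: ⌈(1·10)/163⌉ − ⌈(0·10)/163⌉ = ⌈10/163⌉ − ⌈0/163⌉ = 1 − 0 = 1
n=1: ⌈(2·10)/163⌉ − ⌈(1·10)/163⌉ = ⌈20/163⌉ − ⌈10/163⌉ = 1 − 1 = 0
n=2: ⌈(3·10)/163⌉ − ⌈(2·10)/163⌉ = ⌈30/163⌉ − ⌈20/163⌉ = 1 − 1 = 0
n=3: ⌈(4·10)/163⌉ − ⌈(3·10)/163⌉ = ⌈40/163⌉ − ⌈30/163⌉ = 1 − 1 = 0
n=4: ⌈(5·10)/163⌉ − ⌈(4·10)/163⌉ = ⌈50/163⌉ − ⌈40/163⌉ = 1 − 1 = 0
n=5: ⌈(6·10)/163⌉ − ⌈(5·10)/163⌉ = ⌈60/163⌉ − ⌈50/163⌉ = 1 − 1 = 0
n=6: ⌈(7·10)/163⌉ − ⌈(6·10)/163⌉ = ⌈70/163⌉ − ⌈60/163⌉ = 1 − 1 = 0
n=7: ⌈(8·10)/163⌉ − ⌈(7·10)/163⌉ = ⌈80/163⌉ − ⌈70/163⌉ = 1 − 1 = 0
n=8: ⌈(9·10)/163⌉ − ⌈(8·10)/163⌉ = ⌈90/163⌉ − ⌈80/163⌉ = 1 − 1 = 0
n=9: ⌈(10·10)/163⌉ − ⌈(9·10)/163⌉ = ⌈100/163⌉ − ⌈90/163⌉ = 1 − 1 = 0
n=10: ⌈(11·10)/163⌉ − ⌈(10·10)/163⌉ = ⌈110/163⌉ − ⌈100/163⌉ = 1 − 1 = 0
n=11: ⌈(12·10)/163⌉ − ⌈(11·10)/163⌉ = ⌈120/163⌉ − ⌈110/163⌉ = 1 − 1 = 0
n=12: ⌈(13·10)/163⌉ − ⌈(12·10)/163⌉ = ⌈130/163⌉ − ⌈120/163⌉ = 1 − 1 = 0
n=13: ⌈(14·10)/163⌉ − ⌈(13·10)/163⌉ = ⌈140/163⌉ − ⌈130/163⌉ = 1 − 1 = 0
n=14: ⌈(15·10)/163⌉ − ⌈(14·10)/163⌉ = ⌈150/163⌉ − ⌈140/163⌉ = 1 − 1 = 0
n=15: ⌈(16·10)/163⌉ − ⌈(15·10)/163⌉ = ⌈160/163⌉ − ⌈150/163⌉ = 1 − 1 = 0
n=16: ⌈(17·10)/163⌉ − ⌈(16·10)/163⌉ = ⌈170/163⌉ − ⌈160/163⌉ = 2 − 1 = 1
n=17: ⌈(18·10)/163⌉ − ⌈(17·10)/163⌉ = ⌈180/163⌉ − ⌈170/163⌉ = 2 − 2 = 0
n=18: ⌈(19·10)/163⌉ − ⌈(18·10)/163⌉ = ⌈190/163⌉ − ⌈180/163⌉ = 2 − 2 = 0
n=19: ⌈(20·10)/163⌉ − ⌈(19·10)/163⌉ = ⌈200/163⌉ − ⌈190/163⌉ = 2 − 2 = 0
n=20: ⌈(21·10)/163⌉ − ⌈(20·10)/163⌉ = ⌈210/163⌉ − ⌈200/163⌉ = 2 − 2 = 0
n=21: ⌈(22·10)/163⌉ − ⌈(21·10)/163⌉ = ⌈220/163⌉ − ⌈210/163⌉ = 2 − 2 = 0
n=22: ⌈(23·10)/163⌉ − ⌈(22·10)/163⌉ = ⌈230/163⌉ − ⌈220/163⌉ = 2 − 2 = 0
n=23: ⌈(24·10)/163⌉ − ⌈(23·10)/163⌉ = ⌈240/163⌉ − ⌈230/163⌉ = 2 − 2 = 0
n=24: ⌈(25·10)/163⌉ − ⌈(24·10)/163⌉ = ⌈250/163⌉ − ⌈240/163⌉ = 2 − 2 = 0
n=25: ⌈(26·10)/163⌉ − ⌈(25·10)/163⌉ = ⌈260/163⌉ − ⌈250/163⌉ = 2 − 2 = 0
n=26: ⌈(27·10)/163⌉ − ⌈(26·10)/163⌉ = ⌈270/163⌉ − ⌈260/163⌉ = 2 − 2 = 0
n=27: ⌈(28·10)/163⌉ − ⌈(27·10)/163⌉ = ⌈280/163⌉ − ⌈270/163⌉ = 2 − 2 = 0
n=28: ⌈(29·10)/163⌉ − ⌈(28·10)/163⌉ = ⌈290/163⌉ − ⌈280/163⌉ = 2 − 2 = 0
n=29: ⌈(30·10)/163⌉ − ⌈(29·10)/163⌉ = ⌈300/163⌉ − ⌈290/163⌉ = 2 − 2 = 0
n=30: ⌈(31·10)/163⌉ − ⌈(30·10)/163⌉ = ⌈310/163⌉ − ⌈300/163⌉ = 2 − 2 = 0
n=31: ⌈(32·10)/163⌉ − ⌈(31·10)/163⌉ = ⌈320/163⌉ − ⌈310/163⌉ = 2 − 2 = 0
n=32: ⌈(33·10)/163⌉ − ⌈(32·10)/163⌉ = ⌈330/163⌉ − ⌈320/163⌉ = 3 − 2 = 1
n=33: ⌈(34·10)/163⌉ − ⌈(33·10)/163⌉ = ⌈340/163⌉ − ⌈330/163⌉ = 3 − 3 = 0
n=34: ⌈(35·10)/163⌉ − ⌈(34·10)/163⌉ = ⌈350/163⌉ − ⌈340/163⌉ = 3 − 3 = 0
n=35: ⌈(36·10)/163⌉ − ⌈(35·10)/163⌉ = ⌈360/163⌉ − ⌈350/163⌉ = 3 − 3 = 0
n=36: ⌈(37·10)/163⌉ − ⌈(36·10)/163⌉ = ⌈370/163⌉ − ⌈360/163⌉ = 3 − 3 = 0
n=37: ⌈(38·10)/163⌉ − ⌈(37·10)/163⌉ = ⌈380/163⌉ − ⌈370/163⌉ = 3 − 3 = 0
n=38: ⌈(39·10)/163⌉ − ⌈(38·10)/163⌉ = ⌈390/163⌉ − ⌈380/163⌉ = 3 − 3 = 0
n=39: ⌈(40·10)/163⌉ − ⌈(39·10)/163⌉ = ⌈400/163⌉ − ⌈390/163⌉ = 3 − 3 = 0
n=40: ⌈(41·10)/163⌉ − ⌈(40·10)/163⌉ = ⌈410/163⌉ − ⌈400/163⌉ = 3 − 3 = 0
n=41: ⌈(42·10)/163⌉ − ⌈(41·10)/163⌉ = ⌈420/163⌉ − ⌈410/163⌉ = 3 − 3 = 0
n=42: ⌈(43·10)/163⌉ − ⌈(42·10)/163⌉ = ⌈430/163⌉ − ⌈420/163⌉ = 3 − 3 = 0
n=43: ⌈(44·10)/163⌉ − ⌈(43·10)/163⌉ = ⌈440/163⌉ − ⌈430/163⌉ = 3 − 3 = 0
n=44: ⌈(45·10)/163⌉ − ⌈(44·10)/163⌉ = ⌈450/163⌉ − ⌈440/163⌉ = 3 − 3 = 0
n=45: ⌈(46·10)/163⌉ − ⌈(45·10)/163⌉ = ⌈460/163⌉ − ⌈450/163⌉ = 3 − 3 = 0
n=46: ⌈(47·10)/163⌉ − ⌈(46·10)/163⌉ = ⌈470/163⌉ − ⌈460/163⌉ = 3 − 3 = 0
n=47: ⌈(48·10)/163⌉ − ⌈(47·10)/163⌉ = ⌈480/163⌉ − ⌈470/163⌉ = 3 − 3 = 0
n=48: ⌈(49·10)/163⌉ − ⌈(48·10)/163⌉ = ⌈490/163⌉ − ⌈480/163⌉ = 4 − 3 = 1
n=49: ⌈(50·10)/163⌉ − ⌈(49·10)/163⌉ = ⌈500/163⌉ − ⌈490/163⌉ = 4 − 4 = 0
n=50: ⌈(51·10)/163⌉ − ⌈(50·10)/163⌉ = ⌈510/163⌉ − ⌈500/163⌉ = 4 − 4 = 0
n=51: ⌈(52·10)/163⌉ − ⌈(51·10)/163⌉ = ⌈520/163⌉ − ⌈510/163⌉ = 4 − 4 = 0
n=52: ⌈(53·10)/163⌉ − ⌈(52·10)/163⌉ = ⌈530/163⌉ − ⌈520/163⌉ = 4 − 4 = 0
n=53: ⌈(54·10)/163⌉ − ⌈(53·10)/163⌉ = ⌈540/163⌉ − ⌈530/163⌉ = 4 − 4 = 0
n=54: ⌈(55·10)/163⌉ − ⌈(54·10)/163⌉ = ⌈550/163⌉ − ⌈540/163⌉ = 4 − 4 = 0
n=55: ⌈(56·10)/163⌉ − ⌈(55·10)/163⌉ = ⌈560/163⌉ − ⌈550/163⌉ = 4 − 4 = 0
n=56: ⌈(57·10)/163⌉ − ⌈(56·10)/163⌉ = ⌈570/163⌉ − ⌈560/163⌉ = 4 − 4 = 0
n=57: ⌈(58·10)/163⌉ − ⌈(57·10)/163⌉ = ⌈580/163⌉ − ⌈570/163⌉ = 4 − 4 = 0
n=58: ⌈(59·10)/163⌉ − ⌈(58·10)/163⌉ = ⌈590/163⌉ − ⌈580/163⌉ = 4 − 4 = 0
n=59: ⌈(60·10)/163⌉ − ⌈(59·10)/163⌉ = ⌈600/163⌉ − ⌈590/163⌉ = 4 − 4 = 0
n=60: ⌈(61·10)/163⌉ − ⌈(60·10)/163⌉ = ⌈610/163⌉ − ⌈600/163⌉ = 4 − 4 = 0
n=61: ⌈(62·10)/163⌉ − ⌈(61·10)/163⌉ = ⌈620/163⌉ − ⌈610/163⌉ = 4 − 4 = 0
n=62: ⌈(63·10)/163⌉ − ⌈(62·10)/163⌉ = ⌈630/163⌉ − ⌈620/163⌉ = 4 − 4 = 0

100000000000000010000000000000001000000000000000100000000000000


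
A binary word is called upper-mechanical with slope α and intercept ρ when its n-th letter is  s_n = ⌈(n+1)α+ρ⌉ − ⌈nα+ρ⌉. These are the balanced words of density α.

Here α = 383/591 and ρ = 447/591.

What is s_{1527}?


0

(n+1)α + ρ = (1528·383 + 447) / 591 = 585671/591
nα + ρ     = (1527·383 + 447) / 591 = 585288/591
⌈585671/591⌉ = 991,  ⌈585288/591⌉ = 991
s_{1527} = 991 − 991 = 0


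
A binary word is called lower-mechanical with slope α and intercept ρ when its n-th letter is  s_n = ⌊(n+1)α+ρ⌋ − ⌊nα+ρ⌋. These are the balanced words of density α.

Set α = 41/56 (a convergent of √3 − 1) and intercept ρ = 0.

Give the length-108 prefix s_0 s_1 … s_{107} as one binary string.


n=0: ⌊(1·41)/56⌋ − ⌊(0·41)/56⌋ = ⌊41/56⌋ − ⌊0/56⌋ = 0 − 0 = 0
n=1: ⌊(2·41)/56⌋ − ⌊(1·41)/56⌋ = ⌊82/56⌋ − ⌊41/56⌋ = 1 − 0 = 1
n=2: ⌊(3·41)/56⌋ − ⌊(2·41)/56⌋ = ⌊123/56⌋ − ⌊82/56⌋ = 2 − 1 = 1
n=3: ⌊(4·41)/56⌋ − ⌊(3·41)/56⌋ = ⌊164/56⌋ − ⌊123/56⌋ = 2 − 2 = 0
n=4: ⌊(5·41)/56⌋ − ⌊(4·41)/56⌋ = ⌊205/56⌋ − ⌊164/56⌋ = 3 − 2 = 1
n=5: ⌊(6·41)/56⌋ − ⌊(5·41)/56⌋ = ⌊246/56⌋ − ⌊205/56⌋ = 4 − 3 = 1
n=6: ⌊(7·41)/56⌋ − ⌊(6·41)/56⌋ = ⌊287/56⌋ − ⌊246/56⌋ = 5 − 4 = 1
n=7: ⌊(8·41)/56⌋ − ⌊(7·41)/56⌋ = ⌊328/56⌋ − ⌊287/56⌋ = 5 − 5 = 0
n=8: ⌊(9·41)/56⌋ − ⌊(8·41)/56⌋ = ⌊369/56⌋ − ⌊328/56⌋ = 6 − 5 = 1
n=9: ⌊(10·41)/56⌋ − ⌊(9·41)/56⌋ = ⌊410/56⌋ − ⌊369/56⌋ = 7 − 6 = 1
n=10: ⌊(11·41)/56⌋ − ⌊(10·41)/56⌋ = ⌊451/56⌋ − ⌊410/56⌋ = 8 − 7 = 1
n=11: ⌊(12·41)/56⌋ − ⌊(11·41)/56⌋ = ⌊492/56⌋ − ⌊451/56⌋ = 8 − 8 = 0
n=12: ⌊(13·41)/56⌋ − ⌊(12·41)/56⌋ = ⌊533/56⌋ − ⌊492/56⌋ = 9 − 8 = 1
n=13: ⌊(14·41)/56⌋ − ⌊(13·41)/56⌋ = ⌊574/56⌋ − ⌊533/56⌋ = 10 − 9 = 1
n=14: ⌊(15·41)/56⌋ − ⌊(14·41)/56⌋ = ⌊615/56⌋ − ⌊574/56⌋ = 10 − 10 = 0
n=15: ⌊(16·41)/56⌋ − ⌊(15·41)/56⌋ = ⌊656/56⌋ − ⌊615/56⌋ = 11 − 10 = 1
n=16: ⌊(17·41)/56⌋ − ⌊(16·41)/56⌋ = ⌊697/56⌋ − ⌊656/56⌋ = 12 − 11 = 1
n=17: ⌊(18·41)/56⌋ − ⌊(17·41)/56⌋ = ⌊738/56⌋ − ⌊697/56⌋ = 13 − 12 = 1
n=18: ⌊(19·41)/56⌋ − ⌊(18·41)/56⌋ = ⌊779/56⌋ − ⌊738/56⌋ = 13 − 13 = 0
n=19: ⌊(20·41)/56⌋ − ⌊(19·41)/56⌋ = ⌊820/56⌋ − ⌊779/56⌋ = 14 − 13 = 1
n=20: ⌊(21·41)/56⌋ − ⌊(20·41)/56⌋ = ⌊861/56⌋ − ⌊820/56⌋ = 15 − 14 = 1
n=21: ⌊(22·41)/56⌋ − ⌊(21·41)/56⌋ = ⌊902/56⌋ − ⌊861/56⌋ = 16 − 15 = 1
n=22: ⌊(23·41)/56⌋ − ⌊(22·41)/56⌋ = ⌊943/56⌋ − ⌊902/56⌋ = 16 − 16 = 0
n=23: ⌊(24·41)/56⌋ − ⌊(23·41)/56⌋ = ⌊984/56⌋ − ⌊943/56⌋ = 17 − 16 = 1
n=24: ⌊(25·41)/56⌋ − ⌊(24·41)/56⌋ = ⌊1025/56⌋ − ⌊984/56⌋ = 18 − 17 = 1
n=25: ⌊(26·41)/56⌋ − ⌊(25·41)/56⌋ = ⌊1066/56⌋ − ⌊1025/56⌋ = 19 − 18 = 1
n=26: ⌊(27·41)/56⌋ − ⌊(26·41)/56⌋ = ⌊1107/56⌋ − ⌊1066/56⌋ = 19 − 19 = 0
n=27: ⌊(28·41)/56⌋ − ⌊(27·41)/56⌋ = ⌊1148/56⌋ − ⌊1107/56⌋ = 20 − 19 = 1
n=28: ⌊(29·41)/56⌋ − ⌊(28·41)/56⌋ = ⌊1189/56⌋ − ⌊1148/56⌋ = 21 − 20 = 1
n=29: ⌊(30·41)/56⌋ − ⌊(29·41)/56⌋ = ⌊1230/56⌋ − ⌊1189/56⌋ = 21 − 21 = 0
n=30: ⌊(31·41)/56⌋ − ⌊(30·41)/56⌋ = ⌊1271/56⌋ − ⌊1230/56⌋ = 22 − 21 = 1
n=31: ⌊(32·41)/56⌋ − ⌊(31·41)/56⌋ = ⌊1312/56⌋ − ⌊1271/56⌋ = 23 − 22 = 1
n=32: ⌊(33·41)/56⌋ − ⌊(32·41)/56⌋ = ⌊1353/56⌋ − ⌊1312/56⌋ = 24 − 23 = 1
n=33: ⌊(34·41)/56⌋ − ⌊(33·41)/56⌋ = ⌊1394/56⌋ − ⌊1353/56⌋ = 24 − 24 = 0
n=34: ⌊(35·41)/56⌋ − ⌊(34·41)/56⌋ = ⌊1435/56⌋ − ⌊1394/56⌋ = 25 − 24 = 1
n=35: ⌊(36·41)/56⌋ − ⌊(35·41)/56⌋ = ⌊1476/56⌋ − ⌊1435/56⌋ = 26 − 25 = 1
n=36: ⌊(37·41)/56⌋ − ⌊(36·41)/56⌋ = ⌊1517/56⌋ − ⌊1476/56⌋ = 27 − 26 = 1
n=37: ⌊(38·41)/56⌋ − ⌊(37·41)/56⌋ = ⌊1558/56⌋ − ⌊1517/56⌋ = 27 − 27 = 0
n=38: ⌊(39·41)/56⌋ − ⌊(38·41)/56⌋ = ⌊1599/56⌋ − ⌊1558/56⌋ = 28 − 27 = 1
n=39: ⌊(40·41)/56⌋ − ⌊(39·41)/56⌋ = ⌊1640/56⌋ − ⌊1599/56⌋ = 29 − 28 = 1
n=40: ⌊(41·41)/56⌋ − ⌊(40·41)/56⌋ = ⌊1681/56⌋ − ⌊1640/56⌋ = 30 − 29 = 1
n=41: ⌊(42·41)/56⌋ − ⌊(41·41)/56⌋ = ⌊1722/56⌋ − ⌊1681/56⌋ = 30 − 30 = 0
n=42: ⌊(43·41)/56⌋ − ⌊(42·41)/56⌋ = ⌊1763/56⌋ − ⌊1722/56⌋ = 31 − 30 = 1
n=43: ⌊(44·41)/56⌋ − ⌊(43·41)/56⌋ = ⌊1804/56⌋ − ⌊1763/56⌋ = 32 − 31 = 1
n=44: ⌊(45·41)/56⌋ − ⌊(44·41)/56⌋ = ⌊1845/56⌋ − ⌊1804/56⌋ = 32 − 32 = 0
n=45: ⌊(46·41)/56⌋ − ⌊(45·41)/56⌋ = ⌊1886/56⌋ − ⌊1845/56⌋ = 33 − 32 = 1
n=46: ⌊(47·41)/56⌋ − ⌊(46·41)/56⌋ = ⌊1927/56⌋ − ⌊1886/56⌋ = 34 − 33 = 1
n=47: ⌊(48·41)/56⌋ − ⌊(47·41)/56⌋ = ⌊1968/56⌋ − ⌊1927/56⌋ = 35 − 34 = 1
n=48: ⌊(49·41)/56⌋ − ⌊(48·41)/56⌋ = ⌊2009/56⌋ − ⌊1968/56⌋ = 35 − 35 = 0
n=49: ⌊(50·41)/56⌋ − ⌊(49·41)/56⌋ = ⌊2050/56⌋ − ⌊2009/56⌋ = 36 − 35 = 1
n=50: ⌊(51·41)/56⌋ − ⌊(50·41)/56⌋ = ⌊2091/56⌋ − ⌊2050/56⌋ = 37 − 36 = 1
n=51: ⌊(52·41)/56⌋ − ⌊(51·41)/56⌋ = ⌊2132/56⌋ − ⌊2091/56⌋ = 38 − 37 = 1
n=52: ⌊(53·41)/56⌋ − ⌊(52·41)/56⌋ = ⌊2173/56⌋ − ⌊2132/56⌋ = 38 − 38 = 0
n=53: ⌊(54·41)/56⌋ − ⌊(53·41)/56⌋ = ⌊2214/56⌋ − ⌊2173/56⌋ = 39 − 38 = 1
n=54: ⌊(55·41)/56⌋ − ⌊(54·41)/56⌋ = ⌊2255/56⌋ − ⌊2214/56⌋ = 40 − 39 = 1
n=55: ⌊(56·41)/56⌋ − ⌊(55·41)/56⌋ = ⌊2296/56⌋ − ⌊2255/56⌋ = 41 − 40 = 1
n=56: ⌊(57·41)/56⌋ − ⌊(56·41)/56⌋ = ⌊2337/56⌋ − ⌊2296/56⌋ = 41 − 41 = 0
n=57: ⌊(58·41)/56⌋ − ⌊(57·41)/56⌋ = ⌊2378/56⌋ − ⌊2337/56⌋ = 42 − 41 = 1
n=58: ⌊(59·41)/56⌋ − ⌊(58·41)/56⌋ = ⌊2419/56⌋ − ⌊2378/56⌋ = 43 − 42 = 1
n=59: ⌊(60·41)/56⌋ − ⌊(59·41)/56⌋ = ⌊2460/56⌋ − ⌊2419/56⌋ = 43 − 43 = 0
n=60: ⌊(61·41)/56⌋ − ⌊(60·41)/56⌋ = ⌊2501/56⌋ − ⌊2460/56⌋ = 44 − 43 = 1
n=61: ⌊(62·41)/56⌋ − ⌊(61·41)/56⌋ = ⌊2542/56⌋ − ⌊2501/56⌋ = 45 − 44 = 1
n=62: ⌊(63·41)/56⌋ − ⌊(62·41)/56⌋ = ⌊2583/56⌋ − ⌊2542/56⌋ = 46 − 45 = 1
n=63: ⌊(64·41)/56⌋ − ⌊(63·41)/56⌋ = ⌊2624/56⌋ − ⌊2583/56⌋ = 46 − 46 = 0
n=64: ⌊(65·41)/56⌋ − ⌊(64·41)/56⌋ = ⌊2665/56⌋ − ⌊2624/56⌋ = 47 − 46 = 1
n=65: ⌊(66·41)/56⌋ − ⌊(65·41)/56⌋ = ⌊2706/56⌋ − ⌊2665/56⌋ = 48 − 47 = 1
n=66: ⌊(67·41)/56⌋ − ⌊(66·41)/56⌋ = ⌊2747/56⌋ − ⌊2706/56⌋ = 49 − 48 = 1
n=67: ⌊(68·41)/56⌋ − ⌊(67·41)/56⌋ = ⌊2788/56⌋ − ⌊2747/56⌋ = 49 − 49 = 0
n=68: ⌊(69·41)/56⌋ − ⌊(68·41)/56⌋ = ⌊2829/56⌋ − ⌊2788/56⌋ = 50 − 49 = 1
n=69: ⌊(70·41)/56⌋ − ⌊(69·41)/56⌋ = ⌊2870/56⌋ − ⌊2829/56⌋ = 51 − 50 = 1
n=70: ⌊(71·41)/56⌋ − ⌊(70·41)/56⌋ = ⌊2911/56⌋ − ⌊2870/56⌋ = 51 − 51 = 0
n=71: ⌊(72·41)/56⌋ − ⌊(71·41)/56⌋ = ⌊2952/56⌋ − ⌊2911/56⌋ = 52 − 51 = 1
n=72: ⌊(73·41)/56⌋ − ⌊(72·41)/56⌋ = ⌊2993/56⌋ − ⌊2952/56⌋ = 53 − 52 = 1
n=73: ⌊(74·41)/56⌋ − ⌊(73·41)/56⌋ = ⌊3034/56⌋ − ⌊2993/56⌋ = 54 − 53 = 1
n=74: ⌊(75·41)/56⌋ − ⌊(74·41)/56⌋ = ⌊3075/56⌋ − ⌊3034/56⌋ = 54 − 54 = 0
n=75: ⌊(76·41)/56⌋ − ⌊(75·41)/56⌋ = ⌊3116/56⌋ − ⌊3075/56⌋ = 55 − 54 = 1
n=76: ⌊(77·41)/56⌋ − ⌊(76·41)/56⌋ = ⌊3157/56⌋ − ⌊3116/56⌋ = 56 − 55 = 1
n=77: ⌊(78·41)/56⌋ − ⌊(77·41)/56⌋ = ⌊3198/56⌋ − ⌊3157/56⌋ = 57 − 56 = 1
n=78: ⌊(79·41)/56⌋ − ⌊(78·41)/56⌋ = ⌊3239/56⌋ − ⌊3198/56⌋ = 57 − 57 = 0
n=79: ⌊(80·41)/56⌋ − ⌊(79·41)/56⌋ = ⌊3280/56⌋ − ⌊3239/56⌋ = 58 − 57 = 1
n=80: ⌊(81·41)/56⌋ − ⌊(80·41)/56⌋ = ⌊3321/56⌋ − ⌊3280/56⌋ = 59 − 58 = 1
n=81: ⌊(82·41)/56⌋ − ⌊(81·41)/56⌋ = ⌊3362/56⌋ − ⌊3321/56⌋ = 60 − 59 = 1
n=82: ⌊(83·41)/56⌋ − ⌊(82·41)/56⌋ = ⌊3403/56⌋ − ⌊3362/56⌋ = 60 − 60 = 0
n=83: ⌊(84·41)/56⌋ − ⌊(83·41)/56⌋ = ⌊3444/56⌋ − ⌊3403/56⌋ = 61 − 60 = 1
n=84: ⌊(85·41)/56⌋ − ⌊(84·41)/56⌋ = ⌊3485/56⌋ − ⌊3444/56⌋ = 62 − 61 = 1
n=85: ⌊(86·41)/56⌋ − ⌊(85·41)/56⌋ = ⌊3526/56⌋ − ⌊3485/56⌋ = 62 − 62 = 0
n=86: ⌊(87·41)/56⌋ − ⌊(86·41)/56⌋ = ⌊3567/56⌋ − ⌊3526/56⌋ = 63 − 62 = 1
n=87: ⌊(88·41)/56⌋ − ⌊(87·41)/56⌋ = ⌊3608/56⌋ − ⌊3567/56⌋ = 64 − 63 = 1
n=88: ⌊(89·41)/56⌋ − ⌊(88·41)/56⌋ = ⌊3649/56⌋ − ⌊3608/56⌋ = 65 − 64 = 1
n=89: ⌊(90·41)/56⌋ − ⌊(89·41)/56⌋ = ⌊3690/56⌋ − ⌊3649/56⌋ = 65 − 65 = 0
n=90: ⌊(91·41)/56⌋ − ⌊(90·41)/56⌋ = ⌊3731/56⌋ − ⌊3690/56⌋ = 66 − 65 = 1
n=91: ⌊(92·41)/56⌋ − ⌊(91·41)/56⌋ = ⌊3772/56⌋ − ⌊3731/56⌋ = 67 − 66 = 1
n=92: ⌊(93·41)/56⌋ − ⌊(92·41)/56⌋ = ⌊3813/56⌋ − ⌊3772/56⌋ = 68 − 67 = 1
n=93: ⌊(94·41)/56⌋ − ⌊(93·41)/56⌋ = ⌊3854/56⌋ − ⌊3813/56⌋ = 68 − 68 = 0
n=94: ⌊(95·41)/56⌋ − ⌊(94·41)/56⌋ = ⌊3895/56⌋ − ⌊3854/56⌋ = 69 − 68 = 1
n=95: ⌊(96·41)/56⌋ − ⌊(95·41)/56⌋ = ⌊3936/56⌋ − ⌊3895/56⌋ = 70 − 69 = 1
n=96: ⌊(97·41)/56⌋ − ⌊(96·41)/56⌋ = ⌊3977/56⌋ − ⌊3936/56⌋ = 71 − 70 = 1
n=97: ⌊(98·41)/56⌋ − ⌊(97·41)/56⌋ = ⌊4018/56⌋ − ⌊3977/56⌋ = 71 − 71 = 0
n=98: ⌊(99·41)/56⌋ − ⌊(98·41)/56⌋ = ⌊4059/56⌋ − ⌊4018/56⌋ = 72 − 71 = 1
n=99: ⌊(100·41)/56⌋ − ⌊(99·41)/56⌋ = ⌊4100/56⌋ − ⌊4059/56⌋ = 73 − 72 = 1
n=100: ⌊(101·41)/56⌋ − ⌊(100·41)/56⌋ = ⌊4141/56⌋ − ⌊4100/56⌋ = 73 − 73 = 0
n=101: ⌊(102·41)/56⌋ − ⌊(101·41)/56⌋ = ⌊4182/56⌋ − ⌊4141/56⌋ = 74 − 73 = 1
n=102: ⌊(103·41)/56⌋ − ⌊(102·41)/56⌋ = ⌊4223/56⌋ − ⌊4182/56⌋ = 75 − 74 = 1
n=103: ⌊(104·41)/56⌋ − ⌊(103·41)/56⌋ = ⌊4264/56⌋ − ⌊4223/56⌋ = 76 − 75 = 1
n=104: ⌊(105·41)/56⌋ − ⌊(104·41)/56⌋ = ⌊4305/56⌋ − ⌊4264/56⌋ = 76 − 76 = 0
n=105: ⌊(106·41)/56⌋ − ⌊(105·41)/56⌋ = ⌊4346/56⌋ − ⌊4305/56⌋ = 77 − 76 = 1
n=106: ⌊(107·41)/56⌋ − ⌊(106·41)/56⌋ = ⌊4387/56⌋ − ⌊4346/56⌋ = 78 − 77 = 1
n=107: ⌊(108·41)/56⌋ − ⌊(107·41)/56⌋ = ⌊4428/56⌋ − ⌊4387/56⌋ = 79 − 78 = 1

011011101110110111011101110110111011101110110111011101110110111011101101110111011101101110111011101101110111


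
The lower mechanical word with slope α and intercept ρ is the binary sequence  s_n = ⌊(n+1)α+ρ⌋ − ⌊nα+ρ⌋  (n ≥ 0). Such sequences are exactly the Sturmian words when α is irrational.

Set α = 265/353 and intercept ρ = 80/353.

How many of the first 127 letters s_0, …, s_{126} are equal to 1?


95

#1s = Σ_{n=0}^{126} s_n = Σ_{n=0}^{126} (⌊(n+1)α+ρ⌋ − ⌊nα+ρ⌋)
the sum telescopes: every ⌊nα+ρ⌋ with 0 < n < 127 appears once with + and once with −, leaving ⌊127α+ρ⌋ − ⌊0·α+ρ⌋
127α + ρ = (127·265 + 80) / 353 = 33735/353
ρ = 80/353
⌊33735/353⌋ = 95,  ⌊80/353⌋ = 0
#1s = 95 − 0 = 95


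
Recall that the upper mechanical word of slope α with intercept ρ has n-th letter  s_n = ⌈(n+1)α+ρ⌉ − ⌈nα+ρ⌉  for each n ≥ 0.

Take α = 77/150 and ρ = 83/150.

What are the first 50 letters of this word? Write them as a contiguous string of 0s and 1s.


n=0: ⌈(1·77+83)/150⌉ − ⌈(0·77+83)/150⌉ = ⌈160/150⌉ − ⌈83/150⌉ = 2 − 1 = 1
n=1: ⌈(2·77+83)/150⌉ − ⌈(1·77+83)/150⌉ = ⌈237/150⌉ − ⌈160/150⌉ = 2 − 2 = 0
n=2: ⌈(3·77+83)/150⌉ − ⌈(2·77+83)/150⌉ = ⌈314/150⌉ − ⌈237/150⌉ = 3 − 2 = 1
n=3: ⌈(4·77+83)/150⌉ − ⌈(3·77+83)/150⌉ = ⌈391/150⌉ − ⌈314/150⌉ = 3 − 3 = 0
n=4: ⌈(5·77+83)/150⌉ − ⌈(4·77+83)/150⌉ = ⌈468/150⌉ − ⌈391/150⌉ = 4 − 3 = 1
n=5: ⌈(6·77+83)/150⌉ − ⌈(5·77+83)/150⌉ = ⌈545/150⌉ − ⌈468/150⌉ = 4 − 4 = 0
n=6: ⌈(7·77+83)/150⌉ − ⌈(6·77+83)/150⌉ = ⌈622/150⌉ − ⌈545/150⌉ = 5 − 4 = 1
n=7: ⌈(8·77+83)/150⌉ − ⌈(7·77+83)/150⌉ = ⌈699/150⌉ − ⌈622/150⌉ = 5 − 5 = 0
n=8: ⌈(9·77+83)/150⌉ − ⌈(8·77+83)/150⌉ = ⌈776/150⌉ − ⌈699/150⌉ = 6 − 5 = 1
n=9: ⌈(10·77+83)/150⌉ − ⌈(9·77+83)/150⌉ = ⌈853/150⌉ − ⌈776/150⌉ = 6 − 6 = 0
n=10: ⌈(11·77+83)/150⌉ − ⌈(10·77+83)/150⌉ = ⌈930/150⌉ − ⌈853/150⌉ = 7 − 6 = 1
n=11: ⌈(12·77+83)/150⌉ − ⌈(11·77+83)/150⌉ = ⌈1007/150⌉ − ⌈930/150⌉ = 7 − 7 = 0
n=12: ⌈(13·77+83)/150⌉ − ⌈(12·77+83)/150⌉ = ⌈1084/150⌉ − ⌈1007/150⌉ = 8 − 7 = 1
n=13: ⌈(14·77+83)/150⌉ − ⌈(13·77+83)/150⌉ = ⌈1161/150⌉ − ⌈1084/150⌉ = 8 − 8 = 0
n=14: ⌈(15·77+83)/150⌉ − ⌈(14·77+83)/150⌉ = ⌈1238/150⌉ − ⌈1161/150⌉ = 9 − 8 = 1
n=15: ⌈(16·77+83)/150⌉ − ⌈(15·77+83)/150⌉ = ⌈1315/150⌉ − ⌈1238/150⌉ = 9 − 9 = 0
n=16: ⌈(17·77+83)/150⌉ − ⌈(16·77+83)/150⌉ = ⌈1392/150⌉ − ⌈1315/150⌉ = 10 − 9 = 1
n=17: ⌈(18·77+83)/150⌉ − ⌈(17·77+83)/150⌉ = ⌈1469/150⌉ − ⌈1392/150⌉ = 10 − 10 = 0
n=18: ⌈(19·77+83)/150⌉ − ⌈(18·77+83)/150⌉ = ⌈1546/150⌉ − ⌈1469/150⌉ = 11 − 10 = 1
n=19: ⌈(20·77+83)/150⌉ − ⌈(19·77+83)/150⌉ = ⌈1623/150⌉ − ⌈1546/150⌉ = 11 − 11 = 0
n=20: ⌈(21·77+83)/150⌉ − ⌈(20·77+83)/150⌉ = ⌈1700/150⌉ − ⌈1623/150⌉ = 12 − 11 = 1
n=21: ⌈(22·77+83)/150⌉ − ⌈(21·77+83)/150⌉ = ⌈1777/150⌉ − ⌈1700/150⌉ = 12 − 12 = 0
n=22: ⌈(23·77+83)/150⌉ − ⌈(22·77+83)/150⌉ = ⌈1854/150⌉ − ⌈1777/150⌉ = 13 − 12 = 1
n=23: ⌈(24·77+83)/150⌉ − ⌈(23·77+83)/150⌉ = ⌈1931/150⌉ − ⌈1854/150⌉ = 13 − 13 = 0
n=24: ⌈(25·77+83)/150⌉ − ⌈(24·77+83)/150⌉ = ⌈2008/150⌉ − ⌈1931/150⌉ = 14 − 13 = 1
n=25: ⌈(26·77+83)/150⌉ − ⌈(25·77+83)/150⌉ = ⌈2085/150⌉ − ⌈2008/150⌉ = 14 − 14 = 0
n=26: ⌈(27·77+83)/150⌉ − ⌈(26·77+83)/150⌉ = ⌈2162/150⌉ − ⌈2085/150⌉ = 15 − 14 = 1
n=27: ⌈(28·77+83)/150⌉ − ⌈(27·77+83)/150⌉ = ⌈2239/150⌉ − ⌈2162/150⌉ = 15 − 15 = 0
n=28: ⌈(29·77+83)/150⌉ − ⌈(28·77+83)/150⌉ = ⌈2316/150⌉ − ⌈2239/150⌉ = 16 − 15 = 1
n=29: ⌈(30·77+83)/150⌉ − ⌈(29·77+83)/150⌉ = ⌈2393/150⌉ − ⌈2316/150⌉ = 16 − 16 = 0
n=30: ⌈(31·77+83)/150⌉ − ⌈(30·77+83)/150⌉ = ⌈2470/150⌉ − ⌈2393/150⌉ = 17 − 16 = 1
n=31: ⌈(32·77+83)/150⌉ − ⌈(31·77+83)/150⌉ = ⌈2547/150⌉ − ⌈2470/150⌉ = 17 − 17 = 0
n=32: ⌈(33·77+83)/150⌉ − ⌈(32·77+83)/150⌉ = ⌈2624/150⌉ − ⌈2547/150⌉ = 18 − 17 = 1
n=33: ⌈(34·77+83)/150⌉ − ⌈(33·77+83)/150⌉ = ⌈2701/150⌉ − ⌈2624/150⌉ = 19 − 18 = 1
n=34: ⌈(35·77+83)/150⌉ − ⌈(34·77+83)/150⌉ = ⌈2778/150⌉ − ⌈2701/150⌉ = 19 − 19 = 0
n=35: ⌈(36·77+83)/150⌉ − ⌈(35·77+83)/150⌉ = ⌈2855/150⌉ − ⌈2778/150⌉ = 20 − 19 = 1
n=36: ⌈(37·77+83)/150⌉ − ⌈(36·77+83)/150⌉ = ⌈2932/150⌉ − ⌈2855/150⌉ = 20 − 20 = 0
n=37: ⌈(38·77+83)/150⌉ − ⌈(37·77+83)/150⌉ = ⌈3009/150⌉ − ⌈2932/150⌉ = 21 − 20 = 1
n=38: ⌈(39·77+83)/150⌉ − ⌈(38·77+83)/150⌉ = ⌈3086/150⌉ − ⌈3009/150⌉ = 21 − 21 = 0
n=39: ⌈(40·77+83)/150⌉ − ⌈(39·77+83)/150⌉ = ⌈3163/150⌉ − ⌈3086/150⌉ = 22 − 21 = 1
n=40: ⌈(41·77+83)/150⌉ − ⌈(40·77+83)/150⌉ = ⌈3240/150⌉ − ⌈3163/150⌉ = 22 − 22 = 0
n=41: ⌈(42·77+83)/150⌉ − ⌈(41·77+83)/150⌉ = ⌈3317/150⌉ − ⌈3240/150⌉ = 23 − 22 = 1
n=42: ⌈(43·77+83)/150⌉ − ⌈(42·77+83)/150⌉ = ⌈3394/150⌉ − ⌈3317/150⌉ = 23 − 23 = 0
n=43: ⌈(44·77+83)/150⌉ − ⌈(43·77+83)/150⌉ = ⌈3471/150⌉ − ⌈3394/150⌉ = 24 − 23 = 1
n=44: ⌈(45·77+83)/150⌉ − ⌈(44·77+83)/150⌉ = ⌈3548/150⌉ − ⌈3471/150⌉ = 24 − 24 = 0
n=45: ⌈(46·77+83)/150⌉ − ⌈(45·77+83)/150⌉ = ⌈3625/150⌉ − ⌈3548/150⌉ = 25 − 24 = 1
n=46: ⌈(47·77+83)/150⌉ − ⌈(46·77+83)/150⌉ = ⌈3702/150⌉ − ⌈3625/150⌉ = 25 − 25 = 0
n=47: ⌈(48·77+83)/150⌉ − ⌈(47·77+83)/150⌉ = ⌈3779/150⌉ − ⌈3702/150⌉ = 26 − 25 = 1
n=48: ⌈(49·77+83)/150⌉ − ⌈(48·77+83)/150⌉ = ⌈3856/150⌉ − ⌈3779/150⌉ = 26 − 26 = 0
n=49: ⌈(50·77+83)/150⌉ − ⌈(49·77+83)/150⌉ = ⌈3933/150⌉ − ⌈3856/150⌉ = 27 − 26 = 1

10101010101010101010101010101010110101010101010101


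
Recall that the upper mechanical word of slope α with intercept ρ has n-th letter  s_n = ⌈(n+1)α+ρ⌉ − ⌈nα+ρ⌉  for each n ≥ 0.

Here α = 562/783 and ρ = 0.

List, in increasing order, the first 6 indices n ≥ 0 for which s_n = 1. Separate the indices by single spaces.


n=0: ⌈562/783⌉−⌈0/783⌉ = 1−0 = 1  ← one
n=1: ⌈1124/783⌉−⌈562/783⌉ = 2−1 = 1  ← one
n=2: ⌈1686/783⌉−⌈1124/783⌉ = 3−2 = 1  ← one
n=3: ⌈2248/783⌉−⌈1686/783⌉ = 3−3 = 0
n=4: ⌈2810/783⌉−⌈2248/783⌉ = 4−3 = 1  ← one
n=5: ⌈3372/783⌉−⌈2810/783⌉ = 5−4 = 1  ← one
n=6: ⌈3934/783⌉−⌈3372/783⌉ = 6−5 = 1  ← one
positions of the first 6 ones: 0 1 2 4 5 6

0 1 2 4 5 6


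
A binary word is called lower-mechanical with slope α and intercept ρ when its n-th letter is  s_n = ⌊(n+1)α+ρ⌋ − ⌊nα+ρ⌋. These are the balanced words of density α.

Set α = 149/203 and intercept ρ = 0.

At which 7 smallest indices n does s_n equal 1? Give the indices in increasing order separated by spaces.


1 2 4 5 6 8 9

n=0: ⌊149/203⌋−⌊0/203⌋ = 0−0 = 0
n=1: ⌊298/203⌋−⌊149/203⌋ = 1−0 = 1  ← one
n=2: ⌊447/203⌋−⌊298/203⌋ = 2−1 = 1  ← one
n=3: ⌊596/203⌋−⌊447/203⌋ = 2−2 = 0
n=4: ⌊745/203⌋−⌊596/203⌋ = 3−2 = 1  ← one
n=5: ⌊894/203⌋−⌊745/203⌋ = 4−3 = 1  ← one
n=6: ⌊1043/203⌋−⌊894/203⌋ = 5−4 = 1  ← one
n=7: ⌊1192/203⌋−⌊1043/203⌋ = 5−5 = 0
n=8: ⌊1341/203⌋−⌊1192/203⌋ = 6−5 = 1  ← one
n=9: ⌊1490/203⌋−⌊1341/203⌋ = 7−6 = 1  ← one
positions of the first 7 ones: 1 2 4 5 6 8 9


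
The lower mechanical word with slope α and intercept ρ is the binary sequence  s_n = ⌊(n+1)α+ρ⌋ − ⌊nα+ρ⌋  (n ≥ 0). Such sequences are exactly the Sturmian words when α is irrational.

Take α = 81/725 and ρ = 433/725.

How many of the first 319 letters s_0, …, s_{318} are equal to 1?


36

#1s = Σ_{n=0}^{318} s_n = Σ_{n=0}^{318} (⌊(n+1)α+ρ⌋ − ⌊nα+ρ⌋)
the sum telescopes: every ⌊nα+ρ⌋ with 0 < n < 319 appears once with + and once with −, leaving ⌊319α+ρ⌋ − ⌊0·α+ρ⌋
319α + ρ = (319·81 + 433) / 725 = 26272/725
ρ = 433/725
⌊26272/725⌋ = 36,  ⌊433/725⌋ = 0
#1s = 36 − 0 = 36


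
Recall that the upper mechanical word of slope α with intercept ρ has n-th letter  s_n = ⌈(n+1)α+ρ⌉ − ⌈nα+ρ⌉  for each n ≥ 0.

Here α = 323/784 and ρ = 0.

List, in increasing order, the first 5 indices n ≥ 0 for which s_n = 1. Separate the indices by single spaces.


n=0: ⌈323/784⌉−⌈0/784⌉ = 1−0 = 1  ← one
n=1: ⌈646/784⌉−⌈323/784⌉ = 1−1 = 0
n=2: ⌈969/784⌉−⌈646/784⌉ = 2−1 = 1  ← one
n=3: ⌈1292/784⌉−⌈969/784⌉ = 2−2 = 0
n=4: ⌈1615/784⌉−⌈1292/784⌉ = 3−2 = 1  ← one
n=5: ⌈1938/784⌉−⌈1615/784⌉ = 3−3 = 0
n=6: ⌈2261/784⌉−⌈1938/784⌉ = 3−3 = 0
n=7: ⌈2584/784⌉−⌈2261/784⌉ = 4−3 = 1  ← one
n=8: ⌈2907/784⌉−⌈2584/784⌉ = 4−4 = 0
n=9: ⌈3230/784⌉−⌈2907/784⌉ = 5−4 = 1  ← one
positions of the first 5 ones: 0 2 4 7 9

0 2 4 7 9


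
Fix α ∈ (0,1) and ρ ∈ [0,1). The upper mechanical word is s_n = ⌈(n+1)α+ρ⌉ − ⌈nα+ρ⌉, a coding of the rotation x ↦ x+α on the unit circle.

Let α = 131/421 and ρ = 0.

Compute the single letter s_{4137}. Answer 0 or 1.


(n+1)α + ρ = (4138·131) / 421 = 542078/421
nα + ρ     = (4137·131) / 421 = 541947/421
⌈542078/421⌉ = 1288,  ⌈541947/421⌉ = 1288
s_{4137} = 1288 − 1288 = 0

0


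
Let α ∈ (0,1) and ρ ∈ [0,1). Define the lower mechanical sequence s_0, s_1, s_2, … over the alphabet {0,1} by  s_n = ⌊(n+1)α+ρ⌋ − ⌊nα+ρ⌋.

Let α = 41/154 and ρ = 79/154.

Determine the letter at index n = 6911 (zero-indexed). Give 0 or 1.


0

(n+1)α + ρ = (6912·41 + 79) / 154 = 283471/154
nα + ρ     = (6911·41 + 79) / 154 = 283430/154
⌊283471/154⌋ = 1840,  ⌊283430/154⌋ = 1840
s_{6911} = 1840 − 1840 = 0


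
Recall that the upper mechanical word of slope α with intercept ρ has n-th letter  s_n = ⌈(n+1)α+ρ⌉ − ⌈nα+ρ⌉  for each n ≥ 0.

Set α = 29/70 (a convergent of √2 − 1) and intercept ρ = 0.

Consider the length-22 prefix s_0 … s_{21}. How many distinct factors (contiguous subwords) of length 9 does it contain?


t_n = ⌈(n·29)/70⌉ for n = 0 … 22:
  n=0…9: ⌈0/70⌉=0 ⌈29/70⌉=1 ⌈58/70⌉=1 ⌈87/70⌉=2 ⌈116/70⌉=2 ⌈145/70⌉=3 ⌈174/70⌉=3 ⌈203/70⌉=3 ⌈232/70⌉=4 ⌈261/70⌉=4
  n=10…19: ⌈290/70⌉=5 ⌈319/70⌉=5 ⌈348/70⌉=5 ⌈377/70⌉=6 ⌈406/70⌉=6 ⌈435/70⌉=7 ⌈464/70⌉=7 ⌈493/70⌉=8 ⌈522/70⌉=8 ⌈551/70⌉=8
  n=20…22: ⌈580/70⌉=9 ⌈609/70⌉=9 ⌈638/70⌉=10
s_n = t_(n+1) − t_n for n = 0 … 21 gives
prefix = 1010100101001010100101
slide a length-9 window over [0..8] … [13..21] (14 windows); first occurrence of each distinct factor:
  [  0..  8] 101010010
  [  1..  9] 010100101
  [  2.. 10] 101001010
  [  3.. 11] 010010100
  [  4.. 12] 100101001
  [  5.. 13] 001010010
  [  8.. 16] 010010101
  [  9.. 17] 100101010
  [ 10.. 18] 001010100
  [ 11.. 19] 010101001
  (the other 4 windows repeat one of these)
distinct factors: {001010010, 001010100, 010010100, 010010101, 010100101, 010101001, 100101001, 100101010, 101001010, 101010010}
count = 10  (Sturmian bound for length 9 is 10)

10


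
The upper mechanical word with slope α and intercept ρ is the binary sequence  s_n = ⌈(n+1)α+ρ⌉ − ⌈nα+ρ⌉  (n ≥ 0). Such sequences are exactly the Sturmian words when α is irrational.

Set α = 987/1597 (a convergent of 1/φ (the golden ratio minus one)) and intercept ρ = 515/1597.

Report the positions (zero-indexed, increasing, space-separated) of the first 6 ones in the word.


n=0: ⌈1502/1597⌉−⌈515/1597⌉ = 1−1 = 0
n=1: ⌈2489/1597⌉−⌈1502/1597⌉ = 2−1 = 1  ← one
n=2: ⌈3476/1597⌉−⌈2489/1597⌉ = 3−2 = 1  ← one
n=3: ⌈4463/1597⌉−⌈3476/1597⌉ = 3−3 = 0
n=4: ⌈5450/1597⌉−⌈4463/1597⌉ = 4−3 = 1  ← one
n=5: ⌈6437/1597⌉−⌈5450/1597⌉ = 5−4 = 1  ← one
n=6: ⌈7424/1597⌉−⌈6437/1597⌉ = 5−5 = 0
n=7: ⌈8411/1597⌉−⌈7424/1597⌉ = 6−5 = 1  ← one
n=8: ⌈9398/1597⌉−⌈8411/1597⌉ = 6−6 = 0
n=9: ⌈10385/1597⌉−⌈9398/1597⌉ = 7−6 = 1  ← one
positions of the first 6 ones: 1 2 4 5 7 9

1 2 4 5 7 9


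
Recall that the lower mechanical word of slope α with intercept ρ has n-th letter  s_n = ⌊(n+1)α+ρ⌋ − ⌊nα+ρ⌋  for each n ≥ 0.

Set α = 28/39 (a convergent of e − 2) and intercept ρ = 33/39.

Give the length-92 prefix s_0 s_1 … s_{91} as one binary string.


11101101110110111011011101101110110111011101101110110111011011101101110110111011101101110110

n=0: ⌊(1·28+33)/39⌋ − ⌊(0·28+33)/39⌋ = ⌊61/39⌋ − ⌊33/39⌋ = 1 − 0 = 1
n=1: ⌊(2·28+33)/39⌋ − ⌊(1·28+33)/39⌋ = ⌊89/39⌋ − ⌊61/39⌋ = 2 − 1 = 1
n=2: ⌊(3·28+33)/39⌋ − ⌊(2·28+33)/39⌋ = ⌊117/39⌋ − ⌊89/39⌋ = 3 − 2 = 1
n=3: ⌊(4·28+33)/39⌋ − ⌊(3·28+33)/39⌋ = ⌊145/39⌋ − ⌊117/39⌋ = 3 − 3 = 0
n=4: ⌊(5·28+33)/39⌋ − ⌊(4·28+33)/39⌋ = ⌊173/39⌋ − ⌊145/39⌋ = 4 − 3 = 1
n=5: ⌊(6·28+33)/39⌋ − ⌊(5·28+33)/39⌋ = ⌊201/39⌋ − ⌊173/39⌋ = 5 − 4 = 1
n=6: ⌊(7·28+33)/39⌋ − ⌊(6·28+33)/39⌋ = ⌊229/39⌋ − ⌊201/39⌋ = 5 − 5 = 0
n=7: ⌊(8·28+33)/39⌋ − ⌊(7·28+33)/39⌋ = ⌊257/39⌋ − ⌊229/39⌋ = 6 − 5 = 1
n=8: ⌊(9·28+33)/39⌋ − ⌊(8·28+33)/39⌋ = ⌊285/39⌋ − ⌊257/39⌋ = 7 − 6 = 1
n=9: ⌊(10·28+33)/39⌋ − ⌊(9·28+33)/39⌋ = ⌊313/39⌋ − ⌊285/39⌋ = 8 − 7 = 1
n=10: ⌊(11·28+33)/39⌋ − ⌊(10·28+33)/39⌋ = ⌊341/39⌋ − ⌊313/39⌋ = 8 − 8 = 0
n=11: ⌊(12·28+33)/39⌋ − ⌊(11·28+33)/39⌋ = ⌊369/39⌋ − ⌊341/39⌋ = 9 − 8 = 1
n=12: ⌊(13·28+33)/39⌋ − ⌊(12·28+33)/39⌋ = ⌊397/39⌋ − ⌊369/39⌋ = 10 − 9 = 1
n=13: ⌊(14·28+33)/39⌋ − ⌊(13·28+33)/39⌋ = ⌊425/39⌋ − ⌊397/39⌋ = 10 − 10 = 0
n=14: ⌊(15·28+33)/39⌋ − ⌊(14·28+33)/39⌋ = ⌊453/39⌋ − ⌊425/39⌋ = 11 − 10 = 1
n=15: ⌊(16·28+33)/39⌋ − ⌊(15·28+33)/39⌋ = ⌊481/39⌋ − ⌊453/39⌋ = 12 − 11 = 1
n=16: ⌊(17·28+33)/39⌋ − ⌊(16·28+33)/39⌋ = ⌊509/39⌋ − ⌊481/39⌋ = 13 − 12 = 1
n=17: ⌊(18·28+33)/39⌋ − ⌊(17·28+33)/39⌋ = ⌊537/39⌋ − ⌊509/39⌋ = 13 − 13 = 0
n=18: ⌊(19·28+33)/39⌋ − ⌊(18·28+33)/39⌋ = ⌊565/39⌋ − ⌊537/39⌋ = 14 − 13 = 1
n=19: ⌊(20·28+33)/39⌋ − ⌊(19·28+33)/39⌋ = ⌊593/39⌋ − ⌊565/39⌋ = 15 − 14 = 1
n=20: ⌊(21·28+33)/39⌋ − ⌊(20·28+33)/39⌋ = ⌊621/39⌋ − ⌊593/39⌋ = 15 − 15 = 0
n=21: ⌊(22·28+33)/39⌋ − ⌊(21·28+33)/39⌋ = ⌊649/39⌋ − ⌊621/39⌋ = 16 − 15 = 1
n=22: ⌊(23·28+33)/39⌋ − ⌊(22·28+33)/39⌋ = ⌊677/39⌋ − ⌊649/39⌋ = 17 − 16 = 1
n=23: ⌊(24·28+33)/39⌋ − ⌊(23·28+33)/39⌋ = ⌊705/39⌋ − ⌊677/39⌋ = 18 − 17 = 1
n=24: ⌊(25·28+33)/39⌋ − ⌊(24·28+33)/39⌋ = ⌊733/39⌋ − ⌊705/39⌋ = 18 − 18 = 0
n=25: ⌊(26·28+33)/39⌋ − ⌊(25·28+33)/39⌋ = ⌊761/39⌋ − ⌊733/39⌋ = 19 − 18 = 1
n=26: ⌊(27·28+33)/39⌋ − ⌊(26·28+33)/39⌋ = ⌊789/39⌋ − ⌊761/39⌋ = 20 − 19 = 1
n=27: ⌊(28·28+33)/39⌋ − ⌊(27·28+33)/39⌋ = ⌊817/39⌋ − ⌊789/39⌋ = 20 − 20 = 0
n=28: ⌊(29·28+33)/39⌋ − ⌊(28·28+33)/39⌋ = ⌊845/39⌋ − ⌊817/39⌋ = 21 − 20 = 1
n=29: ⌊(30·28+33)/39⌋ − ⌊(29·28+33)/39⌋ = ⌊873/39⌋ − ⌊845/39⌋ = 22 − 21 = 1
n=30: ⌊(31·28+33)/39⌋ − ⌊(30·28+33)/39⌋ = ⌊901/39⌋ − ⌊873/39⌋ = 23 − 22 = 1
n=31: ⌊(32·28+33)/39⌋ − ⌊(31·28+33)/39⌋ = ⌊929/39⌋ − ⌊901/39⌋ = 23 − 23 = 0
n=32: ⌊(33·28+33)/39⌋ − ⌊(32·28+33)/39⌋ = ⌊957/39⌋ − ⌊929/39⌋ = 24 − 23 = 1
n=33: ⌊(34·28+33)/39⌋ − ⌊(33·28+33)/39⌋ = ⌊985/39⌋ − ⌊957/39⌋ = 25 − 24 = 1
n=34: ⌊(35·28+33)/39⌋ − ⌊(34·28+33)/39⌋ = ⌊1013/39⌋ − ⌊985/39⌋ = 25 − 25 = 0
n=35: ⌊(36·28+33)/39⌋ − ⌊(35·28+33)/39⌋ = ⌊1041/39⌋ − ⌊1013/39⌋ = 26 − 25 = 1
n=36: ⌊(37·28+33)/39⌋ − ⌊(36·28+33)/39⌋ = ⌊1069/39⌋ − ⌊1041/39⌋ = 27 − 26 = 1
n=37: ⌊(38·28+33)/39⌋ − ⌊(37·28+33)/39⌋ = ⌊1097/39⌋ − ⌊1069/39⌋ = 28 − 27 = 1
n=38: ⌊(39·28+33)/39⌋ − ⌊(38·28+33)/39⌋ = ⌊1125/39⌋ − ⌊1097/39⌋ = 28 − 28 = 0
n=39: ⌊(40·28+33)/39⌋ − ⌊(39·28+33)/39⌋ = ⌊1153/39⌋ − ⌊1125/39⌋ = 29 − 28 = 1
n=40: ⌊(41·28+33)/39⌋ − ⌊(40·28+33)/39⌋ = ⌊1181/39⌋ − ⌊1153/39⌋ = 30 − 29 = 1
n=41: ⌊(42·28+33)/39⌋ − ⌊(41·28+33)/39⌋ = ⌊1209/39⌋ − ⌊1181/39⌋ = 31 − 30 = 1
n=42: ⌊(43·28+33)/39⌋ − ⌊(42·28+33)/39⌋ = ⌊1237/39⌋ − ⌊1209/39⌋ = 31 − 31 = 0
n=43: ⌊(44·28+33)/39⌋ − ⌊(43·28+33)/39⌋ = ⌊1265/39⌋ − ⌊1237/39⌋ = 32 − 31 = 1
n=44: ⌊(45·28+33)/39⌋ − ⌊(44·28+33)/39⌋ = ⌊1293/39⌋ − ⌊1265/39⌋ = 33 − 32 = 1
n=45: ⌊(46·28+33)/39⌋ − ⌊(45·28+33)/39⌋ = ⌊1321/39⌋ − ⌊1293/39⌋ = 33 − 33 = 0
n=46: ⌊(47·28+33)/39⌋ − ⌊(46·28+33)/39⌋ = ⌊1349/39⌋ − ⌊1321/39⌋ = 34 − 33 = 1
n=47: ⌊(48·28+33)/39⌋ − ⌊(47·28+33)/39⌋ = ⌊1377/39⌋ − ⌊1349/39⌋ = 35 − 34 = 1
n=48: ⌊(49·28+33)/39⌋ − ⌊(48·28+33)/39⌋ = ⌊1405/39⌋ − ⌊1377/39⌋ = 36 − 35 = 1
n=49: ⌊(50·28+33)/39⌋ − ⌊(49·28+33)/39⌋ = ⌊1433/39⌋ − ⌊1405/39⌋ = 36 − 36 = 0
n=50: ⌊(51·28+33)/39⌋ − ⌊(50·28+33)/39⌋ = ⌊1461/39⌋ − ⌊1433/39⌋ = 37 − 36 = 1
n=51: ⌊(52·28+33)/39⌋ − ⌊(51·28+33)/39⌋ = ⌊1489/39⌋ − ⌊1461/39⌋ = 38 − 37 = 1
n=52: ⌊(53·28+33)/39⌋ − ⌊(52·28+33)/39⌋ = ⌊1517/39⌋ − ⌊1489/39⌋ = 38 − 38 = 0
n=53: ⌊(54·28+33)/39⌋ − ⌊(53·28+33)/39⌋ = ⌊1545/39⌋ − ⌊1517/39⌋ = 39 − 38 = 1
n=54: ⌊(55·28+33)/39⌋ − ⌊(54·28+33)/39⌋ = ⌊1573/39⌋ − ⌊1545/39⌋ = 40 − 39 = 1
n=55: ⌊(56·28+33)/39⌋ − ⌊(55·28+33)/39⌋ = ⌊1601/39⌋ − ⌊1573/39⌋ = 41 − 40 = 1
n=56: ⌊(57·28+33)/39⌋ − ⌊(56·28+33)/39⌋ = ⌊1629/39⌋ − ⌊1601/39⌋ = 41 − 41 = 0
n=57: ⌊(58·28+33)/39⌋ − ⌊(57·28+33)/39⌋ = ⌊1657/39⌋ − ⌊1629/39⌋ = 42 − 41 = 1
n=58: ⌊(59·28+33)/39⌋ − ⌊(58·28+33)/39⌋ = ⌊1685/39⌋ − ⌊1657/39⌋ = 43 − 42 = 1
n=59: ⌊(60·28+33)/39⌋ − ⌊(59·28+33)/39⌋ = ⌊1713/39⌋ − ⌊1685/39⌋ = 43 − 43 = 0
n=60: ⌊(61·28+33)/39⌋ − ⌊(60·28+33)/39⌋ = ⌊1741/39⌋ − ⌊1713/39⌋ = 44 − 43 = 1
n=61: ⌊(62·28+33)/39⌋ − ⌊(61·28+33)/39⌋ = ⌊1769/39⌋ − ⌊1741/39⌋ = 45 − 44 = 1
n=62: ⌊(63·28+33)/39⌋ − ⌊(62·28+33)/39⌋ = ⌊1797/39⌋ − ⌊1769/39⌋ = 46 − 45 = 1
n=63: ⌊(64·28+33)/39⌋ − ⌊(63·28+33)/39⌋ = ⌊1825/39⌋ − ⌊1797/39⌋ = 46 − 46 = 0
n=64: ⌊(65·28+33)/39⌋ − ⌊(64·28+33)/39⌋ = ⌊1853/39⌋ − ⌊1825/39⌋ = 47 − 46 = 1
n=65: ⌊(66·28+33)/39⌋ − ⌊(65·28+33)/39⌋ = ⌊1881/39⌋ − ⌊1853/39⌋ = 48 − 47 = 1
n=66: ⌊(67·28+33)/39⌋ − ⌊(66·28+33)/39⌋ = ⌊1909/39⌋ − ⌊1881/39⌋ = 48 − 48 = 0
n=67: ⌊(68·28+33)/39⌋ − ⌊(67·28+33)/39⌋ = ⌊1937/39⌋ − ⌊1909/39⌋ = 49 − 48 = 1
n=68: ⌊(69·28+33)/39⌋ − ⌊(68·28+33)/39⌋ = ⌊1965/39⌋ − ⌊1937/39⌋ = 50 − 49 = 1
n=69: ⌊(70·28+33)/39⌋ − ⌊(69·28+33)/39⌋ = ⌊1993/39⌋ − ⌊1965/39⌋ = 51 − 50 = 1
n=70: ⌊(71·28+33)/39⌋ − ⌊(70·28+33)/39⌋ = ⌊2021/39⌋ − ⌊1993/39⌋ = 51 − 51 = 0
n=71: ⌊(72·28+33)/39⌋ − ⌊(71·28+33)/39⌋ = ⌊2049/39⌋ − ⌊2021/39⌋ = 52 − 51 = 1
n=72: ⌊(73·28+33)/39⌋ − ⌊(72·28+33)/39⌋ = ⌊2077/39⌋ − ⌊2049/39⌋ = 53 − 52 = 1
n=73: ⌊(74·28+33)/39⌋ − ⌊(73·28+33)/39⌋ = ⌊2105/39⌋ − ⌊2077/39⌋ = 53 − 53 = 0
n=74: ⌊(75·28+33)/39⌋ − ⌊(74·28+33)/39⌋ = ⌊2133/39⌋ − ⌊2105/39⌋ = 54 − 53 = 1
n=75: ⌊(76·28+33)/39⌋ − ⌊(75·28+33)/39⌋ = ⌊2161/39⌋ − ⌊2133/39⌋ = 55 − 54 = 1
n=76: ⌊(77·28+33)/39⌋ − ⌊(76·28+33)/39⌋ = ⌊2189/39⌋ − ⌊2161/39⌋ = 56 − 55 = 1
n=77: ⌊(78·28+33)/39⌋ − ⌊(77·28+33)/39⌋ = ⌊2217/39⌋ − ⌊2189/39⌋ = 56 − 56 = 0
n=78: ⌊(79·28+33)/39⌋ − ⌊(78·28+33)/39⌋ = ⌊2245/39⌋ − ⌊2217/39⌋ = 57 − 56 = 1
n=79: ⌊(80·28+33)/39⌋ − ⌊(79·28+33)/39⌋ = ⌊2273/39⌋ − ⌊2245/39⌋ = 58 − 57 = 1
n=80: ⌊(81·28+33)/39⌋ − ⌊(80·28+33)/39⌋ = ⌊2301/39⌋ − ⌊2273/39⌋ = 59 − 58 = 1
n=81: ⌊(82·28+33)/39⌋ − ⌊(81·28+33)/39⌋ = ⌊2329/39⌋ − ⌊2301/39⌋ = 59 − 59 = 0
n=82: ⌊(83·28+33)/39⌋ − ⌊(82·28+33)/39⌋ = ⌊2357/39⌋ − ⌊2329/39⌋ = 60 − 59 = 1
n=83: ⌊(84·28+33)/39⌋ − ⌊(83·28+33)/39⌋ = ⌊2385/39⌋ − ⌊2357/39⌋ = 61 − 60 = 1
n=84: ⌊(85·28+33)/39⌋ − ⌊(84·28+33)/39⌋ = ⌊2413/39⌋ − ⌊2385/39⌋ = 61 − 61 = 0
n=85: ⌊(86·28+33)/39⌋ − ⌊(85·28+33)/39⌋ = ⌊2441/39⌋ − ⌊2413/39⌋ = 62 − 61 = 1
n=86: ⌊(87·28+33)/39⌋ − ⌊(86·28+33)/39⌋ = ⌊2469/39⌋ − ⌊2441/39⌋ = 63 − 62 = 1
n=87: ⌊(88·28+33)/39⌋ − ⌊(87·28+33)/39⌋ = ⌊2497/39⌋ − ⌊2469/39⌋ = 64 − 63 = 1
n=88: ⌊(89·28+33)/39⌋ − ⌊(88·28+33)/39⌋ = ⌊2525/39⌋ − ⌊2497/39⌋ = 64 − 64 = 0
n=89: ⌊(90·28+33)/39⌋ − ⌊(89·28+33)/39⌋ = ⌊2553/39⌋ − ⌊2525/39⌋ = 65 − 64 = 1
n=90: ⌊(91·28+33)/39⌋ − ⌊(90·28+33)/39⌋ = ⌊2581/39⌋ − ⌊2553/39⌋ = 66 − 65 = 1
n=91: ⌊(92·28+33)/39⌋ − ⌊(91·28+33)/39⌋ = ⌊2609/39⌋ − ⌊2581/39⌋ = 66 − 66 = 0
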